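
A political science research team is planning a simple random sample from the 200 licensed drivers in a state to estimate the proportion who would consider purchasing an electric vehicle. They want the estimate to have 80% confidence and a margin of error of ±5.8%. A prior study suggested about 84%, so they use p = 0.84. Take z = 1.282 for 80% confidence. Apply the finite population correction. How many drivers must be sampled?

50

Unadjusted: n₀ = 1.282² × 0.84 × 0.16 / 0.058² ≈ 65.66, so n₀ = 66.
Finite population correction with N = 200: n = n₀ / (1 + (n₀−1)/N) = 66 / (1 + 65/200) = 66 / 1.3250 ≈ 49.81.
Rounding up, n = 50.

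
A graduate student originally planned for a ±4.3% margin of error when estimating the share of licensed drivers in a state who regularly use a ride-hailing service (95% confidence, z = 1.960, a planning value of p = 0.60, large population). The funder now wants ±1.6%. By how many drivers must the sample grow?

3103

At ±4.3%: n = 1.960² × 0.2400 / 0.043² ≈ 498.64 → 499.
At ±1.6%: n = 1.960² × 0.2400 / 0.016² ≈ 3601.50 → 3602.
Additional respondents: 3602 − 499 = 3103.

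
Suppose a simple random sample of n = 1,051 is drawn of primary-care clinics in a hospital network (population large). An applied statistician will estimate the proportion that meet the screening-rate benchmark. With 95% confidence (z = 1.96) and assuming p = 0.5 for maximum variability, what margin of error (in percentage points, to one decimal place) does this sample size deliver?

SE(p̂) = √[p(1−p)/n] = √[0.2500/1051] = 0.01542.
E = z × SE = 1.96 × 0.01542 = 0.03023, or 3.0 percentage points.

3.0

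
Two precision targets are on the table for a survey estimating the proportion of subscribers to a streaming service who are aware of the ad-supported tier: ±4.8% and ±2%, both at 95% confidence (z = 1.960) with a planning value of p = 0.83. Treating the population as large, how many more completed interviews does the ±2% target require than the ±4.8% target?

1120

At ±4.8%: n = 1.960² × 0.1411 / 0.048² ≈ 235.26 → 236.
At ±2%: n = 1.960² × 0.1411 / 0.020² ≈ 1355.12 → 1356.
Additional respondents: 1356 − 236 = 1120.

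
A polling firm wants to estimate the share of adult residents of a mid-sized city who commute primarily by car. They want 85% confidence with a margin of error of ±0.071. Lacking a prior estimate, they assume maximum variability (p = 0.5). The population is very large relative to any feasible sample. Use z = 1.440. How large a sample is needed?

With p = 0.5, p(1−p) = 0.25.
n = z²·p(1−p)/E² = 1.440² × 0.2500 / 0.071² = 2.0736 × 0.2500 / 0.005041 ≈ 102.84.
Rounding up gives n = 103.

103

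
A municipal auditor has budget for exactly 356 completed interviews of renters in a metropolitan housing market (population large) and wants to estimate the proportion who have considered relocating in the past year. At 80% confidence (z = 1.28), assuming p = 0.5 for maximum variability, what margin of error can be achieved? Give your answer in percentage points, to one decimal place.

SE(p̂) = √[p(1−p)/n] = √[0.2500/356] = 0.02650.
E = z × SE = 1.28 × 0.02650 = 0.03392, or 3.4 percentage points.

3.4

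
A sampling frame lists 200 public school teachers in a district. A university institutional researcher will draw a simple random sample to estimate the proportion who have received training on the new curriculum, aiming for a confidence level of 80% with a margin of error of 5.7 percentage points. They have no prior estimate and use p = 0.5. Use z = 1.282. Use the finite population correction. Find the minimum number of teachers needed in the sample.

78

Unadjusted: n₀ = 1.282² × 0.50 × 0.50 / 0.057² ≈ 126.46, so n₀ = 127.
Finite population correction with N = 200: n = n₀ / (1 + (n₀−1)/N) = 127 / (1 + 126/200) = 127 / 1.6300 ≈ 77.91.
Rounding up, n = 78.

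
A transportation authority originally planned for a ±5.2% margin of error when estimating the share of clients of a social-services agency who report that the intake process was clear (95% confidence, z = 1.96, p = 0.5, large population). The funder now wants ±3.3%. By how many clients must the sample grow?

At ±5.2%: n = 1.96² × 0.2500 / 0.052² ≈ 355.18 → 356.
At ±3.3%: n = 1.96² × 0.2500 / 0.033² ≈ 881.91 → 882.
Additional respondents: 882 − 356 = 526.

526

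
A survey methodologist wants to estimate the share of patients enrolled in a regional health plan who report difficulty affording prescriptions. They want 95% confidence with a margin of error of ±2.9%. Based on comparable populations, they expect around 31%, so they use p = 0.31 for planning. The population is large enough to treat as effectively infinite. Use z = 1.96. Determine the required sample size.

With p = 0.31, p(1−p) = 0.2139.
n = z²·p(1−p)/E² = 1.96² × 0.2139 / 0.029² = 3.8416 × 0.2139 / 0.000841 ≈ 977.07.
Rounding up gives n = 978.

978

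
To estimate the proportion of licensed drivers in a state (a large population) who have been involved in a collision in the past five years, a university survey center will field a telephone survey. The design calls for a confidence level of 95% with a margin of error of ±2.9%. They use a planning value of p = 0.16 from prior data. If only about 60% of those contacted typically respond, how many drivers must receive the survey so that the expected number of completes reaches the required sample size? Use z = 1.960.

1024

Completed interviews needed: n₀ = 1.960² × 0.1344 / 0.029² ≈ 613.93 → 614.
At a 60% response rate, contacts needed = 614 / 0.60 ≈ 1023.33 → 1024.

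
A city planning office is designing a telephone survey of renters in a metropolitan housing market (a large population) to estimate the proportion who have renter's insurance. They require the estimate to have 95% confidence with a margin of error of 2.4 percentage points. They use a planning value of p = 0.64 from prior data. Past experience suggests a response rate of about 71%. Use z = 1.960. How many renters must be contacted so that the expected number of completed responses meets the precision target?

2165

Completed interviews needed: n₀ = 1.960² × 0.2304 / 0.024² ≈ 1536.64 → 1537.
At a 71% response rate, contacts needed = 1537 / 0.71 ≈ 2164.79 → 2165.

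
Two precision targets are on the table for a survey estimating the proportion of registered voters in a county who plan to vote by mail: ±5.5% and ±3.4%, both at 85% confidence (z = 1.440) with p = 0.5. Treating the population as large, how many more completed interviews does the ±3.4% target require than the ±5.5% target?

At ±5.5%: n = 1.440² × 0.2500 / 0.055² ≈ 171.37 → 172.
At ±3.4%: n = 1.440² × 0.2500 / 0.034² ≈ 448.44 → 449.
Additional respondents: 449 − 172 = 277.

277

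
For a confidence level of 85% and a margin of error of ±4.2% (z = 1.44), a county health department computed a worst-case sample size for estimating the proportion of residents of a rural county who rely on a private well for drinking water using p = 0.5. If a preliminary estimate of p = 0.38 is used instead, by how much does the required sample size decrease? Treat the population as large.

17

Conservative (p = 0.5): n = 1.44² × 0.25 / 0.042² ≈ 293.88 → 294.
Using p = 0.38: p(1−p) = 0.2356, so n = 1.44² × 0.2356 / 0.042² ≈ 276.95 → 277.
Reduction: 294 − 277 = 17.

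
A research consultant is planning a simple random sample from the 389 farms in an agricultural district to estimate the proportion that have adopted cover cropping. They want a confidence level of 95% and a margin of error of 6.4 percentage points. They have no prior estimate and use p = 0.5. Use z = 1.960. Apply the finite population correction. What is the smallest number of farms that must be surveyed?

Unadjusted: n₀ = 1.960² × 0.50 × 0.50 / 0.064² ≈ 234.47, so n₀ = 235.
Finite population correction with N = 389: n = n₀ / (1 + (n₀−1)/N) = 235 / (1 + 234/389) = 235 / 1.6015 ≈ 146.73.
Rounding up, n = 147.

147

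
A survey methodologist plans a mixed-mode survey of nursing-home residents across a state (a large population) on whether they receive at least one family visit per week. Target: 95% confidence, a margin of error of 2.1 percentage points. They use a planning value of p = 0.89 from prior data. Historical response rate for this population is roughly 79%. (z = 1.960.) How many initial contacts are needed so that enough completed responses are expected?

Completed interviews needed: n₀ = 1.960² × 0.0979 / 0.021² ≈ 852.82 → 853.
At a 79% response rate, contacts needed = 853 / 0.79 ≈ 1079.75 → 1080.

1080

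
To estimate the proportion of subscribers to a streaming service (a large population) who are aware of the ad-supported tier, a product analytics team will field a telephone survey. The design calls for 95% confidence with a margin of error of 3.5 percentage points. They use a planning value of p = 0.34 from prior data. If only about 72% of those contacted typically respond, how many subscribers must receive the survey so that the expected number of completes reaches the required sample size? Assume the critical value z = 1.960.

Completed interviews needed: n₀ = 1.960² × 0.2244 / 0.035² ≈ 703.72 → 704.
At a 72% response rate, contacts needed = 704 / 0.72 ≈ 977.78 → 978.

978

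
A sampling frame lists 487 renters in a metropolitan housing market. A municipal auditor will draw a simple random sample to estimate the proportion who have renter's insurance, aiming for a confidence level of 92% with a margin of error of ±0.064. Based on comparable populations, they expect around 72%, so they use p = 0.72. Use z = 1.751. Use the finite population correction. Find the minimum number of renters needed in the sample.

116

Unadjusted: n₀ = 1.751² × 0.72 × 0.28 / 0.064² ≈ 150.90, so n₀ = 151.
Finite population correction with N = 487: n = n₀ / (1 + (n₀−1)/N) = 151 / (1 + 150/487) = 151 / 1.3080 ≈ 115.44.
Rounding up, n = 116.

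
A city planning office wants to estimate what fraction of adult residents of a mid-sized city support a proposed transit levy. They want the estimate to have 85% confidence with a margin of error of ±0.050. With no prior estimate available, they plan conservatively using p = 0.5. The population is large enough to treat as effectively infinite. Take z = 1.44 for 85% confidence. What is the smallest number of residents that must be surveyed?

208

With p = 0.5, p(1−p) = 0.25.
n = z²·p(1−p)/E² = 1.44² × 0.2500 / 0.050² = 2.0736 × 0.2500 / 0.002500 ≈ 207.36.
Rounding up gives n = 208.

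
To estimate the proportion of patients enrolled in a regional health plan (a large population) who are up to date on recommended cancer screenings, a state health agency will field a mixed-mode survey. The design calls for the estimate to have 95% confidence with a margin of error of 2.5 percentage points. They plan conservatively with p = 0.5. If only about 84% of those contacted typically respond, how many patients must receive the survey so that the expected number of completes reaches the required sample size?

1830

For 95% confidence, z = 1.96.
Completed interviews needed: n₀ = 1.96² × 0.2500 / 0.025² ≈ 1536.64 → 1537.
At an 84% response rate, contacts needed = 1537 / 0.84 ≈ 1829.76 → 1830.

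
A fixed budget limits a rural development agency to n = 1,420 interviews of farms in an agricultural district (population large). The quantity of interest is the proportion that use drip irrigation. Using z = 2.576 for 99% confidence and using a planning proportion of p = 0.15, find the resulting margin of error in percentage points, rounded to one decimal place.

SE(p̂) = √[p(1−p)/n] = √[0.1275/1420] = 0.00948.
E = z × SE = 2.576 × 0.00948 = 0.02441, or 2.4 percentage points.

2.4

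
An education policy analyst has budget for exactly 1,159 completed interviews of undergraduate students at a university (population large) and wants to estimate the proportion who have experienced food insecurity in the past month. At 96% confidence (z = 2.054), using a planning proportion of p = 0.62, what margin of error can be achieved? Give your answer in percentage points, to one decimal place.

SE(p̂) = √[p(1−p)/n] = √[0.2356/1159] = 0.01426.
E = z × SE = 2.054 × 0.01426 = 0.02929, or 2.9 percentage points.

2.9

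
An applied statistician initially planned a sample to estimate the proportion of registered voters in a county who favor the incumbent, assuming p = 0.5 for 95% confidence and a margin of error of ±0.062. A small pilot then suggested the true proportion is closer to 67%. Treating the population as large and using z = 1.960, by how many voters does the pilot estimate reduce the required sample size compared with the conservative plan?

Conservative (p = 0.5): n = 1.960² × 0.25 / 0.062² ≈ 249.84 → 250.
Using p = 0.67: p(1−p) = 0.2211, so n = 1.960² × 0.2211 / 0.062² ≈ 220.96 → 221.
Reduction: 250 − 221 = 29.

29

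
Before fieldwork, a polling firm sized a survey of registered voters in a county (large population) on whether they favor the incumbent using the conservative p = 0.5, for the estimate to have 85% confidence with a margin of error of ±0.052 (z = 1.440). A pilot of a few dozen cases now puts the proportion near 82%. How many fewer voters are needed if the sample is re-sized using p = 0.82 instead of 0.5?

Conservative (p = 0.5): n = 1.440² × 0.25 / 0.052² ≈ 191.72 → 192.
Using p = 0.82: p(1−p) = 0.1476, so n = 1.440² × 0.1476 / 0.052² ≈ 113.19 → 114.
Reduction: 192 − 114 = 78.

78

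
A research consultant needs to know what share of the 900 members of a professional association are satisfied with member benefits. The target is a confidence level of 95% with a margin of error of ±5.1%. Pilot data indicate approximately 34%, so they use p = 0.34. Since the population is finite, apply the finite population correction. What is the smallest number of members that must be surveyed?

243

For 95% confidence, z = 1.960.
Unadjusted: n₀ = 1.960² × 0.34 × 0.66 / 0.051² ≈ 331.43, so n₀ = 332.
Finite population correction with N = 900: n = n₀ / (1 + (n₀−1)/N) = 332 / (1 + 331/900) = 332 / 1.3678 ≈ 242.73.
Rounding up, n = 243.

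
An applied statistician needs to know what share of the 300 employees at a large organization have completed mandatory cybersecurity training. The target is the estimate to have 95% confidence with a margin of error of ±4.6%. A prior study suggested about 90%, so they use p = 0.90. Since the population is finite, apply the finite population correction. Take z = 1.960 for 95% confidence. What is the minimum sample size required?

107

Unadjusted: n₀ = 1.960² × 0.90 × 0.10 / 0.046² ≈ 163.40, so n₀ = 164.
Finite population correction with N = 300: n = n₀ / (1 + (n₀−1)/N) = 164 / (1 + 163/300) = 164 / 1.5433 ≈ 106.26.
Rounding up, n = 107.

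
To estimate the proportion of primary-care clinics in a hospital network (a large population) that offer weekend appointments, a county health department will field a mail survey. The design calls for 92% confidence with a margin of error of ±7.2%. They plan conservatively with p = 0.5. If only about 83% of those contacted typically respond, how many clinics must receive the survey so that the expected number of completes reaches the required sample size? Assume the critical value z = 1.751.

Completed interviews needed: n₀ = 1.751² × 0.2500 / 0.072² ≈ 147.86 → 148.
At an 83% response rate, contacts needed = 148 / 0.83 ≈ 178.31 → 179.

179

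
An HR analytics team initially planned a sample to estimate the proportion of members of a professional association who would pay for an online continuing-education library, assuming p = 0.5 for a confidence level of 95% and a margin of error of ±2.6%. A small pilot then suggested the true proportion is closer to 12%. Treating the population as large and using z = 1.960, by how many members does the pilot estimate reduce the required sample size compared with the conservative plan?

Conservative (p = 0.5): n = 1.960² × 0.25 / 0.026² ≈ 1420.71 → 1421.
Using p = 0.12: p(1−p) = 0.1056, so n = 1.960² × 0.1056 / 0.026² ≈ 600.11 → 601.
Reduction: 1421 − 601 = 820.

820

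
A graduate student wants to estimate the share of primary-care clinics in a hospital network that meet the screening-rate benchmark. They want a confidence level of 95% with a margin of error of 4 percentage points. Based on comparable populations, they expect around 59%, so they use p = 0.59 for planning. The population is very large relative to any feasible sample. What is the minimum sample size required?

581

For 95% confidence, z = 1.960.
With p = 0.59, p(1−p) = 0.2419.
n = z²·p(1−p)/E² = 1.960² × 0.2419 / 0.040² = 3.8416 × 0.2419 / 0.001600 ≈ 580.80.
Rounding up gives n = 581.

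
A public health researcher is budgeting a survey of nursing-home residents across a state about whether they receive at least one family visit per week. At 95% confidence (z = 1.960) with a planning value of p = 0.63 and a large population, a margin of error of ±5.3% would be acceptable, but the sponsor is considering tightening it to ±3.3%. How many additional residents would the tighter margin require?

At ±5.3%: n = 1.960² × 0.2331 / 0.053² ≈ 318.79 → 319.
At ±3.3%: n = 1.960² × 0.2331 / 0.033² ≈ 822.29 → 823.
Additional respondents: 823 − 319 = 504.

504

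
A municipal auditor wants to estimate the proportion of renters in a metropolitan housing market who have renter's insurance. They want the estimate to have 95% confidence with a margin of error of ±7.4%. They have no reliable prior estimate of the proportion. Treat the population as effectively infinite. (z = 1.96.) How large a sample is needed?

176

With no prior estimate, use p = 0.5, giving p(1−p) = 0.25.
n = z²·p(1−p)/E² = 1.96² × 0.2500 / 0.074² = 3.8416 × 0.2500 / 0.005476 ≈ 175.38.
Rounding up gives n = 176.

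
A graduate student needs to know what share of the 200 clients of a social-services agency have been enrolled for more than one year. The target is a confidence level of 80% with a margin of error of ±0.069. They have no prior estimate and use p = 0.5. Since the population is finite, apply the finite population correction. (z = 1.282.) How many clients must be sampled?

Unadjusted: n₀ = 1.282² × 0.50 × 0.50 / 0.069² ≈ 86.30, so n₀ = 87.
Finite population correction with N = 200: n = n₀ / (1 + (n₀−1)/N) = 87 / (1 + 86/200) = 87 / 1.4300 ≈ 60.84.
Rounding up, n = 61.

61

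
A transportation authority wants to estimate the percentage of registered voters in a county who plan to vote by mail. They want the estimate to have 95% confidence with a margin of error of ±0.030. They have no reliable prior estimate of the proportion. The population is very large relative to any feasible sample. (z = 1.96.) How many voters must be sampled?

1068

With no prior estimate, use p = 0.5, giving p(1−p) = 0.25.
n = z²·p(1−p)/E² = 1.96² × 0.2500 / 0.030² = 3.8416 × 0.2500 / 0.000900 ≈ 1067.11.
Rounding up gives n = 1068.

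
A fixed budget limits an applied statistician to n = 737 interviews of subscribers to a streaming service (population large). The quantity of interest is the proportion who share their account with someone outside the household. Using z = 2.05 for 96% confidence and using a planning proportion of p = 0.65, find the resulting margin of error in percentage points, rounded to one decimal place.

SE(p̂) = √[p(1−p)/n] = √[0.2275/737] = 0.01757.
E = z × SE = 2.05 × 0.01757 = 0.03602, or 3.6 percentage points.

3.6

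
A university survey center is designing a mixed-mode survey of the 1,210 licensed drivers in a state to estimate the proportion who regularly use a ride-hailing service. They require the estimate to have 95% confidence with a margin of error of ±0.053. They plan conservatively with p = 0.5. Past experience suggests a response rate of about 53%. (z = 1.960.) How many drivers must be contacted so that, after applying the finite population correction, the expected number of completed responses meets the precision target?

Completed interviews needed (unadjusted): n₀ = 1.960² × 0.2500 / 0.053² ≈ 341.90 → 342.
FPC for N = 1,210: n = 342 / (1 + 341/1210) = 342 / 1.2818 ≈ 266.81 → 267.
At a 53% response rate, contacts needed = 267 / 0.53 ≈ 503.77 → 504.

504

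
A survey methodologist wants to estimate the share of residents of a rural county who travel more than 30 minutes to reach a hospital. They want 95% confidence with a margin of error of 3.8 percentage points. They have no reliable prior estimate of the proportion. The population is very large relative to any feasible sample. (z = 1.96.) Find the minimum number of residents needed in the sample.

With no prior estimate, use p = 0.5, giving p(1−p) = 0.25.
n = z²·p(1−p)/E² = 1.96² × 0.2500 / 0.038² = 3.8416 × 0.2500 / 0.001444 ≈ 665.10.
Rounding up gives n = 666.

666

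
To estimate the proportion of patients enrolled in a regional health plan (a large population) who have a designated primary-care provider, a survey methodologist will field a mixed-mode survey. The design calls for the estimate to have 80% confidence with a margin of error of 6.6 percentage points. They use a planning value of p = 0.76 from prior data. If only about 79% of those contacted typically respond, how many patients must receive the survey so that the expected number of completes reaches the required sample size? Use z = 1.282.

Completed interviews needed: n₀ = 1.282² × 0.1824 / 0.066² ≈ 68.82 → 69.
At a 79% response rate, contacts needed = 69 / 0.79 ≈ 87.34 → 88.

88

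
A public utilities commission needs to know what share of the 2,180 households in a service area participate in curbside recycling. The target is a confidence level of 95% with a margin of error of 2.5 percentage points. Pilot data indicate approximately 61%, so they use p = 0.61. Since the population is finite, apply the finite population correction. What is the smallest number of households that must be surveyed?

876

For 95% confidence, z = 1.960.
Unadjusted: n₀ = 1.960² × 0.61 × 0.39 / 0.025² ≈ 1462.27, so n₀ = 1463.
Finite population correction with N = 2,180: n = n₀ / (1 + (n₀−1)/N) = 1463 / (1 + 1462/2180) = 1463 / 1.6706 ≈ 875.71.
Rounding up, n = 876.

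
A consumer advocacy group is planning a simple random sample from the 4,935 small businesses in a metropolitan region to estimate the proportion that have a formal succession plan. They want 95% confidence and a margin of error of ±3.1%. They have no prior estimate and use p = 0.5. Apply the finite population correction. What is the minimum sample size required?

832

For 95% confidence, z = 1.960.
Unadjusted: n₀ = 1.960² × 0.50 × 0.50 / 0.031² ≈ 999.38, so n₀ = 1000.
Finite population correction with N = 4,935: n = n₀ / (1 + (n₀−1)/N) = 1000 / (1 + 999/4935) = 1000 / 1.2024 ≈ 831.65.
Rounding up, n = 832.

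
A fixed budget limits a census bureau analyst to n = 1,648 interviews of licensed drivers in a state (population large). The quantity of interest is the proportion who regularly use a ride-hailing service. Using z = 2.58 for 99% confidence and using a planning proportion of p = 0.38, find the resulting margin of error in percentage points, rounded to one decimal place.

3.1

SE(p̂) = √[p(1−p)/n] = √[0.2356/1648] = 0.01196.
E = z × SE = 2.58 × 0.01196 = 0.03085, or 3.1 percentage points.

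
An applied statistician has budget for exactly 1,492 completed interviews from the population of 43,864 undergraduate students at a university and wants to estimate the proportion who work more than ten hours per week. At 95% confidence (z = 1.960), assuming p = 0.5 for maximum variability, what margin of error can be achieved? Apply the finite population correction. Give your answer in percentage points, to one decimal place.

Finite-population factor: (N−n)/(N−1) = (43864−1492)/(43864−1) = 0.9660.
SE(p̂) = √[p(1−p)/n · (N−n)/(N−1)] = √[0.2500/1492 × 0.9660] = 0.01272.
E = z × SE = 1.960 × 0.01272 = 0.02494 ≈ 2.5 percentage points.

2.5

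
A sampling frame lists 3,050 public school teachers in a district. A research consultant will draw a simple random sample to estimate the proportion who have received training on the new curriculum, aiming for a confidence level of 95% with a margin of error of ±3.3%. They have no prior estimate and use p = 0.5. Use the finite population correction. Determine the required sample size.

For 95% confidence, z = 1.960.
Unadjusted: n₀ = 1.960² × 0.50 × 0.50 / 0.033² ≈ 881.91, so n₀ = 882.
Finite population correction with N = 3,050: n = n₀ / (1 + (n₀−1)/N) = 882 / (1 + 881/3050) = 882 / 1.2889 ≈ 684.33.
Rounding up, n = 685.

685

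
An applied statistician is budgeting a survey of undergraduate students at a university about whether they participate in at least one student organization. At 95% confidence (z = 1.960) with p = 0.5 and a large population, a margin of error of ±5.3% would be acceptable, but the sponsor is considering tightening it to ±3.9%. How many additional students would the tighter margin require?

At ±5.3%: n = 1.960² × 0.2500 / 0.053² ≈ 341.90 → 342.
At ±3.9%: n = 1.960² × 0.2500 / 0.039² ≈ 631.43 → 632.
Additional respondents: 632 − 342 = 290.

290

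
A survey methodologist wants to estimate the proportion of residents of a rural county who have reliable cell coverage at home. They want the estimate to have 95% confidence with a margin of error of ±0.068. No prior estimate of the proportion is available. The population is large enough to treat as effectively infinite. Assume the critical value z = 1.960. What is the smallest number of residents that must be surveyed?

208

With no prior estimate, use p = 0.5, giving p(1−p) = 0.25.
n = z²·p(1−p)/E² = 1.960² × 0.2500 / 0.068² = 3.8416 × 0.2500 / 0.004624 ≈ 207.70.
Rounding up gives n = 208.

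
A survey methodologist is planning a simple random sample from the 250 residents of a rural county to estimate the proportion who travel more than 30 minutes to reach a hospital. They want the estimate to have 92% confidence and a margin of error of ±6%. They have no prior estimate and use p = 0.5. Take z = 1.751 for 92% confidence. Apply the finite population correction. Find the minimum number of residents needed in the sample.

116

Unadjusted: n₀ = 1.751² × 0.50 × 0.50 / 0.060² ≈ 212.92, so n₀ = 213.
Finite population correction with N = 250: n = n₀ / (1 + (n₀−1)/N) = 213 / (1 + 212/250) = 213 / 1.8480 ≈ 115.26.
Rounding up, n = 116.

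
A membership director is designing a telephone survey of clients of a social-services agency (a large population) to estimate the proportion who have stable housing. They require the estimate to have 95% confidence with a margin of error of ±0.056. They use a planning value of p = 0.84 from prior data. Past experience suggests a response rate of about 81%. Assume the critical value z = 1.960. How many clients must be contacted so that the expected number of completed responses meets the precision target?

204

Completed interviews needed: n₀ = 1.960² × 0.1344 / 0.056² ≈ 164.64 → 165.
At an 81% response rate, contacts needed = 165 / 0.81 ≈ 203.70 → 204.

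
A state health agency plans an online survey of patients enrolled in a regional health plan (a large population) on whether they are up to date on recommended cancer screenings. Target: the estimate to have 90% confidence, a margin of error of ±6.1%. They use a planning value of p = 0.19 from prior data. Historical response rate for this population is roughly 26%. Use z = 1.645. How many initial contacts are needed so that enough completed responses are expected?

431

Completed interviews needed: n₀ = 1.645² × 0.1539 / 0.061² ≈ 111.92 → 112.
At a 26% response rate, contacts needed = 112 / 0.26 ≈ 430.77 → 431.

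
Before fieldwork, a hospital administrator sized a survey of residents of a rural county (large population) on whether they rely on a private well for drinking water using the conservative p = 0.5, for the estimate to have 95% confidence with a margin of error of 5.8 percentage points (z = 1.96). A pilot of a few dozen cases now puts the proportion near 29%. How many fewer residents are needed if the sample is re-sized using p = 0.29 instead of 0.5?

50

Conservative (p = 0.5): n = 1.96² × 0.25 / 0.058² ≈ 285.49 → 286.
Using p = 0.29: p(1−p) = 0.2059, so n = 1.96² × 0.2059 / 0.058² ≈ 235.13 → 236.
Reduction: 286 − 236 = 50.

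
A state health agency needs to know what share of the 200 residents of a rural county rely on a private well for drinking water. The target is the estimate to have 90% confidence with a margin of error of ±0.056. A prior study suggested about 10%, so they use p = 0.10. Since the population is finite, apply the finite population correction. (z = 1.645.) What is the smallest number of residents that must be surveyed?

Unadjusted: n₀ = 1.645² × 0.10 × 0.90 / 0.056² ≈ 77.66, so n₀ = 78.
Finite population correction with N = 200: n = n₀ / (1 + (n₀−1)/N) = 78 / (1 + 77/200) = 78 / 1.3850 ≈ 56.32.
Rounding up, n = 57.

57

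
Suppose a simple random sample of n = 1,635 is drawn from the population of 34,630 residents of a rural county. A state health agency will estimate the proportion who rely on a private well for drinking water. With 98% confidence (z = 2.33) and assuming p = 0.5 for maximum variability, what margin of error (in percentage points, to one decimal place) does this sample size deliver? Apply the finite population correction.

2.8

Finite-population factor: (N−n)/(N−1) = (34630−1635)/(34630−1) = 0.9528.
SE(p̂) = √[p(1−p)/n · (N−n)/(N−1)] = √[0.2500/1635 × 0.9528] = 0.01207.
E = z × SE = 2.33 × 0.01207 = 0.02812 ≈ 2.8 percentage points.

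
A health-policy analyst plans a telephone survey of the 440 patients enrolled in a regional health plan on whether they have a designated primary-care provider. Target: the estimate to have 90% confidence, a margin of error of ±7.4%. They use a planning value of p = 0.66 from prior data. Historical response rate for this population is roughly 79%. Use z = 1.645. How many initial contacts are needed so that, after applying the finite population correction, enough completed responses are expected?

Completed interviews needed (unadjusted): n₀ = 1.645² × 0.2244 / 0.074² ≈ 110.89 → 111.
FPC for N = 440: n = 111 / (1 + 110/440) = 111 / 1.2500 ≈ 88.80 → 89.
At a 79% response rate, contacts needed = 89 / 0.79 ≈ 112.66 → 113.

113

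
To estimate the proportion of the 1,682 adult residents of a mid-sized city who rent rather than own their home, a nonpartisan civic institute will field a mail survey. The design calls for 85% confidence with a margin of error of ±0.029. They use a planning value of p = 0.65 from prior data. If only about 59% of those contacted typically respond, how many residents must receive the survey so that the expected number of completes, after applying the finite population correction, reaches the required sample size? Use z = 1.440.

714

Completed interviews needed (unadjusted): n₀ = 1.440² × 0.2275 / 0.029² ≈ 560.93 → 561.
FPC for N = 1,682: n = 561 / (1 + 560/1682) = 561 / 1.3329 ≈ 420.88 → 421.
At a 59% response rate, contacts needed = 421 / 0.59 ≈ 713.56 → 714.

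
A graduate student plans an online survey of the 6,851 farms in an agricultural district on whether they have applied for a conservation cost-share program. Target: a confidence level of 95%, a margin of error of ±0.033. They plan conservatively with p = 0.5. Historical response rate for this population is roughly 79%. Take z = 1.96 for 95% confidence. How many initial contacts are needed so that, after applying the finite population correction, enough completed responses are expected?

990

Completed interviews needed (unadjusted): n₀ = 1.96² × 0.2500 / 0.033² ≈ 881.91 → 882.
FPC for N = 6,851: n = 882 / (1 + 881/6851) = 882 / 1.1286 ≈ 781.50 → 782.
At a 79% response rate, contacts needed = 782 / 0.79 ≈ 989.87 → 990.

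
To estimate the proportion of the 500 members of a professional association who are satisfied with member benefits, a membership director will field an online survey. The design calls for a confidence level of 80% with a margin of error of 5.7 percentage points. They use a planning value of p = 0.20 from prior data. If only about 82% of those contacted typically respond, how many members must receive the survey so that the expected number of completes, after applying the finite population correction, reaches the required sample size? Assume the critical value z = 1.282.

86

Completed interviews needed (unadjusted): n₀ = 1.282² × 0.1600 / 0.057² ≈ 80.94 → 81.
FPC for N = 500: n = 81 / (1 + 80/500) = 81 / 1.1600 ≈ 69.83 → 70.
At an 82% response rate, contacts needed = 70 / 0.82 ≈ 85.37 → 86.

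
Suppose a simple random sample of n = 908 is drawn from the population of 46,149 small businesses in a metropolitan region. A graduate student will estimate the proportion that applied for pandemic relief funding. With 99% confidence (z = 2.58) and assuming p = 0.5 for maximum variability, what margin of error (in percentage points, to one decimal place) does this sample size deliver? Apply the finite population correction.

Finite-population factor: (N−n)/(N−1) = (46149−908)/(46149−1) = 0.9803.
SE(p̂) = √[p(1−p)/n · (N−n)/(N−1)] = √[0.2500/908 × 0.9803] = 0.01643.
E = z × SE = 2.58 × 0.01643 = 0.04239 ≈ 4.2 percentage points.

4.2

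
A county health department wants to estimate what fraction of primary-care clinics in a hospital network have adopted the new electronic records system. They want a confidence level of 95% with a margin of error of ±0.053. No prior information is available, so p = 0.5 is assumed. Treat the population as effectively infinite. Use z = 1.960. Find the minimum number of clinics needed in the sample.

342

With p = 0.5, p(1−p) = 0.25.
n = z²·p(1−p)/E² = 1.960² × 0.2500 / 0.053² = 3.8416 × 0.2500 / 0.002809 ≈ 341.90.
Rounding up gives n = 342.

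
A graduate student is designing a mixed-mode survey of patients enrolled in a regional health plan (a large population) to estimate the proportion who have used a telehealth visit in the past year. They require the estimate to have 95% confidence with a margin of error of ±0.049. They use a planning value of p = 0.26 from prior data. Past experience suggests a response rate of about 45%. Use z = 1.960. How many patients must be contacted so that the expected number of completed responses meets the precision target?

Completed interviews needed: n₀ = 1.960² × 0.1924 / 0.049² ≈ 307.84 → 308.
At a 45% response rate, contacts needed = 308 / 0.45 ≈ 684.44 → 685.

685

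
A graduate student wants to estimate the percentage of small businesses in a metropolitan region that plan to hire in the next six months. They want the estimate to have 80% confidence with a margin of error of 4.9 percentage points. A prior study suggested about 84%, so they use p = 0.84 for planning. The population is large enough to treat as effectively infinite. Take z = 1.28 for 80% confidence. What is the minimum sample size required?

With p = 0.84, p(1−p) = 0.1344.
n = z²·p(1−p)/E² = 1.28² × 0.1344 / 0.049² = 1.6384 × 0.1344 / 0.002401 ≈ 91.71.
Rounding up gives n = 92.

92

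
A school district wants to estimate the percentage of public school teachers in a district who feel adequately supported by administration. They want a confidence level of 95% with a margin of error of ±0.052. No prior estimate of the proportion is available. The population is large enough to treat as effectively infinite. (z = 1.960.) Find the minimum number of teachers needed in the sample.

356

With no prior estimate, use p = 0.5, giving p(1−p) = 0.25.
n = z²·p(1−p)/E² = 1.960² × 0.2500 / 0.052² = 3.8416 × 0.2500 / 0.002704 ≈ 355.18.
Rounding up gives n = 356.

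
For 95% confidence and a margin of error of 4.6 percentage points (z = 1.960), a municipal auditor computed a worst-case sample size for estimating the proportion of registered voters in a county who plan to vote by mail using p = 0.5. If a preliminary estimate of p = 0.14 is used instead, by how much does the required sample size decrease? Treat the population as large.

Conservative (p = 0.5): n = 1.960² × 0.25 / 0.046² ≈ 453.88 → 454.
Using p = 0.14: p(1−p) = 0.1204, so n = 1.960² × 0.1204 / 0.046² ≈ 218.59 → 219.
Reduction: 454 − 219 = 235.

235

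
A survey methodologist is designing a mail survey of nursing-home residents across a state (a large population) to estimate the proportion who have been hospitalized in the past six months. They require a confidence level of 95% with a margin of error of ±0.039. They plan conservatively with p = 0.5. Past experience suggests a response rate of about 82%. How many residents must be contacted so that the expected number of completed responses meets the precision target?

For 95% confidence, z = 1.960.
Completed interviews needed: n₀ = 1.960² × 0.2500 / 0.039² ≈ 631.43 → 632.
At an 82% response rate, contacts needed = 632 / 0.82 ≈ 770.73 → 771.

771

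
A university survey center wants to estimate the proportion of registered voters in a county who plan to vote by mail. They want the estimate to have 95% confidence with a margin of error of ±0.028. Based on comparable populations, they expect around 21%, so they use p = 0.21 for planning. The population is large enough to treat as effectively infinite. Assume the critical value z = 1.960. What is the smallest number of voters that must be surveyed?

With p = 0.21, p(1−p) = 0.1659.
n = z²·p(1−p)/E² = 1.960² × 0.1659 / 0.028² = 3.8416 × 0.1659 / 0.000784 ≈ 812.91.
Rounding up gives n = 813.

813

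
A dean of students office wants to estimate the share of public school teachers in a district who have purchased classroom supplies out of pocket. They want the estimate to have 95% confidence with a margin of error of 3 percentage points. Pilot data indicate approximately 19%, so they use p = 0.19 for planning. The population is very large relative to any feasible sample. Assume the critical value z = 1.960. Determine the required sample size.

657

With p = 0.19, p(1−p) = 0.1539.
n = z²·p(1−p)/E² = 1.960² × 0.1539 / 0.030² = 3.8416 × 0.1539 / 0.000900 ≈ 656.91.
Rounding up gives n = 657.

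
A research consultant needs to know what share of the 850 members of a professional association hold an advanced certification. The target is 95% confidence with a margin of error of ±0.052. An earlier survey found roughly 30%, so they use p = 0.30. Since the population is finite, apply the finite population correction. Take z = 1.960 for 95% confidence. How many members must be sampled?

222

Unadjusted: n₀ = 1.960² × 0.30 × 0.70 / 0.052² ≈ 298.35, so n₀ = 299.
Finite population correction with N = 850: n = n₀ / (1 + (n₀−1)/N) = 299 / (1 + 298/850) = 299 / 1.3506 ≈ 221.39.
Rounding up, n = 222.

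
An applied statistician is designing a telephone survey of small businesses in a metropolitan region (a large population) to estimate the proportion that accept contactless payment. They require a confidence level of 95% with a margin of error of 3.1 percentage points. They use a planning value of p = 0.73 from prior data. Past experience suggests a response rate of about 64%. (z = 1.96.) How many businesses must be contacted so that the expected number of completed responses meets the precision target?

Completed interviews needed: n₀ = 1.96² × 0.1971 / 0.031² ≈ 787.91 → 788.
At a 64% response rate, contacts needed = 788 / 0.64 ≈ 1231.25 → 1232.

1232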